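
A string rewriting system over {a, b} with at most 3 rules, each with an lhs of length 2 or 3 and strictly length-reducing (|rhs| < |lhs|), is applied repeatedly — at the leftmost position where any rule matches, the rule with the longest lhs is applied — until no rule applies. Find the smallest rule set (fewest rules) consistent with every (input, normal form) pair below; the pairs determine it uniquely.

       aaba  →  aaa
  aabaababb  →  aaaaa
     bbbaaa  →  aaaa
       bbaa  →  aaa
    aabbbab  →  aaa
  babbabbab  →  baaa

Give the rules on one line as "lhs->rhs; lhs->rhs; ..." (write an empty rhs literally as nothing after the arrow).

  | aaba => aaa
  | aabaababb => aaaababb => aaaaabb => aaaaab => aaaaa
  | bbbaaa => abaaa => aaaa
  | bbaa => aaa

ab->a; bb->a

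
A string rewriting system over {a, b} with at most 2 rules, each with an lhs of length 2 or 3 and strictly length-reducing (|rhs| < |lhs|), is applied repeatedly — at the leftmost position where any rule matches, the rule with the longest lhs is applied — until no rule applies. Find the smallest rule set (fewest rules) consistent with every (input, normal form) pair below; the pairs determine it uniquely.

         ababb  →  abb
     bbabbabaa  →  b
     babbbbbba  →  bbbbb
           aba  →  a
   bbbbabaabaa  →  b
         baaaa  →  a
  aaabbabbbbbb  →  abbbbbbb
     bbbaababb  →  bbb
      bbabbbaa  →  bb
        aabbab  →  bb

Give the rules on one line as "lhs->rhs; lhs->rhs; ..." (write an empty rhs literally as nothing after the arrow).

  | ababb => abb
  | bbabbabaa => bbbabaa => bbbaa => bba => b
  | babbbbbba => bbbbbba => bbbbb
  | aba => a

aa->; ba->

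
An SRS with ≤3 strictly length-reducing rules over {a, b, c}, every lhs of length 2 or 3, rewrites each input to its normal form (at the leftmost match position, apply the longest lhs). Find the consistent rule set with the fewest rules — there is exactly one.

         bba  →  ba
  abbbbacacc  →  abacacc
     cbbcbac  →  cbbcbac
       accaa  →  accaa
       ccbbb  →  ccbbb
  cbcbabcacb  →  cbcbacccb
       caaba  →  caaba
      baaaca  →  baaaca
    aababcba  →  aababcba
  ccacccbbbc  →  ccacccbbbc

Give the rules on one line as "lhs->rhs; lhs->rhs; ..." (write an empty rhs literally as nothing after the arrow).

  | bba => ba
  | abbbbacacc => abbbacacc => abbacacc => abacacc
  | cbbcbac
  | accaa

bba->ba; bca->cc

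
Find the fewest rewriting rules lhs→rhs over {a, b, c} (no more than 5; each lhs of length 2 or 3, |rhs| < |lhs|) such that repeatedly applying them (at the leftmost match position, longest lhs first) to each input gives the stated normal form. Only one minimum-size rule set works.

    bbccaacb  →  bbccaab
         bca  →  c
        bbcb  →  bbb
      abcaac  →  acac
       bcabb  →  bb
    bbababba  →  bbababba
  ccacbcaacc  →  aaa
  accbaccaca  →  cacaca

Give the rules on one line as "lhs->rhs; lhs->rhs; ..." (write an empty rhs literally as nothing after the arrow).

  | bbccaacb => bbccaab
  | bca => c
  | bbcb => bbb
  | abcaac => acac

acc->ca; bca->c; cb->b; ccc->a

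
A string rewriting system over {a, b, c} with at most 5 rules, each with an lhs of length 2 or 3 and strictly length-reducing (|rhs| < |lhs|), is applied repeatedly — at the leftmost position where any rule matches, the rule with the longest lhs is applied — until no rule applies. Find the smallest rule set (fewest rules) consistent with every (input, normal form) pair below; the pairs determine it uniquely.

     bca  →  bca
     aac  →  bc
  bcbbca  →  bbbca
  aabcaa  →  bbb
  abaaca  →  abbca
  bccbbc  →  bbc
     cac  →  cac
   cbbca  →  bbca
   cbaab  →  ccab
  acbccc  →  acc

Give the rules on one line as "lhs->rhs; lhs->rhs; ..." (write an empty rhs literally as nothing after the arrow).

aa->b; bcc->c; cb->b; cba->cc

  | bca
  | aac => bc
  | bcbbca => bbbca
  | aabcaa => bbcaa => bbcb => bbb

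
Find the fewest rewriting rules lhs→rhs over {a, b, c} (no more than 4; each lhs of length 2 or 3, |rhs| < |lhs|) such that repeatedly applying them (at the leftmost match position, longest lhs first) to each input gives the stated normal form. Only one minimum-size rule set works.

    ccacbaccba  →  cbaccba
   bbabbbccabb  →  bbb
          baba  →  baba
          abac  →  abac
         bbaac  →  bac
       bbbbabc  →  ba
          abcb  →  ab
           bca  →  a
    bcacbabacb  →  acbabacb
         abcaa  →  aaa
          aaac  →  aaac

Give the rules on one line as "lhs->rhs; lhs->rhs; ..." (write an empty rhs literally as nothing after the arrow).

  | ccacbaccba => cbcbaccba => cbaccba
  | bbabbbccabb => cabbbccabb => bbbbccabb => bbbcabb => bbabb => cabb => bbb
  | baba
  | abac

bba->ca; bc->; ca->b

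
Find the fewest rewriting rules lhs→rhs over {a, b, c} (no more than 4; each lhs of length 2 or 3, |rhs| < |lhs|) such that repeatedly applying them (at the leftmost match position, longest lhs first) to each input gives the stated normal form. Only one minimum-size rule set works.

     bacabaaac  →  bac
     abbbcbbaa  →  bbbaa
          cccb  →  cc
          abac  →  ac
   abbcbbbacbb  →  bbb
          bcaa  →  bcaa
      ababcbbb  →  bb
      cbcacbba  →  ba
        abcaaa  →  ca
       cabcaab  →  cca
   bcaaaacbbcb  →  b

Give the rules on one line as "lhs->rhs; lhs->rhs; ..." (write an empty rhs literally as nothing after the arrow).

aaa->a; ab->; cac->c; cb->

  | bacabaaac => bacaaac => bacac => bac
  | abbbcbbaa => bbcbbaa => bbbaa
  | cccb => cc
  | abac => ac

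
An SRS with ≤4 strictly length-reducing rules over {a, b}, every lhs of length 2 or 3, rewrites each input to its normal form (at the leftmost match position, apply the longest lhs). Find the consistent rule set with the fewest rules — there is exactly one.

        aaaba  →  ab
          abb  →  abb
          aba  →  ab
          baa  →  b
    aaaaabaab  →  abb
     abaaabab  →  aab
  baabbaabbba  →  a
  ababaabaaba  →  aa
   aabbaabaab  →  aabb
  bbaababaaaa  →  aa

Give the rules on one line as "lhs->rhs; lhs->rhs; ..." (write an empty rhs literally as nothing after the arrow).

aaa->a; ba->b; bba->a

  | aaaba => aba => ab
  | abb
  | aba => ab
  | baa => ba => b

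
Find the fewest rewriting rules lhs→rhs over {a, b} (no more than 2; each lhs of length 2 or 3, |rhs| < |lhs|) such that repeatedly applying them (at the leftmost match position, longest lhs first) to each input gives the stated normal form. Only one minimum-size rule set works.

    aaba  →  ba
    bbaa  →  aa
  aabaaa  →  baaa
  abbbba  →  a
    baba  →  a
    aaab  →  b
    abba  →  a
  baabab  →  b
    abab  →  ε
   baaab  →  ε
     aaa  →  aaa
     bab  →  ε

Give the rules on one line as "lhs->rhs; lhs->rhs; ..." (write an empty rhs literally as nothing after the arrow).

  | aaba => aba => ba
  | bbaa => aa
  | aabaaa => abaaa => baaa
  | abbbba => bbbba => bba => a

ab->b; bb->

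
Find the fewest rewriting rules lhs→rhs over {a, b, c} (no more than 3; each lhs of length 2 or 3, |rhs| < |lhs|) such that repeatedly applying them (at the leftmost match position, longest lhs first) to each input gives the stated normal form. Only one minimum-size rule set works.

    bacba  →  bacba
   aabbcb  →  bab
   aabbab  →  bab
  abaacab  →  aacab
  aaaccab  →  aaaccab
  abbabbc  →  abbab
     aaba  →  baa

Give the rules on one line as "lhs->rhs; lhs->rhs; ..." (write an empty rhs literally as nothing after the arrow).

aab->ba; aba->a; bc->

  | bacba
  | aabbcb => babcb => bab
  | aabbab => babab => bab
  | abaacab => aacab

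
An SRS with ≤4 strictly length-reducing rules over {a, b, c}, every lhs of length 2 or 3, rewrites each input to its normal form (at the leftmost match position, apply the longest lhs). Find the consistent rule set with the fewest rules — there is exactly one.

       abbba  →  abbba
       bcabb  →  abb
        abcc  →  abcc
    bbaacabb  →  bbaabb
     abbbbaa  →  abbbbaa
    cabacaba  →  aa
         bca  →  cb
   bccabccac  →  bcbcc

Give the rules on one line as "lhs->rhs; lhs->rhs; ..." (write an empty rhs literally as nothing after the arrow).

bab->a; bca->cb; ca->; cbb->ab

  | abbba
  | bcabb => cbbb => abb
  | abcc
  | bbaacabb => bbaabb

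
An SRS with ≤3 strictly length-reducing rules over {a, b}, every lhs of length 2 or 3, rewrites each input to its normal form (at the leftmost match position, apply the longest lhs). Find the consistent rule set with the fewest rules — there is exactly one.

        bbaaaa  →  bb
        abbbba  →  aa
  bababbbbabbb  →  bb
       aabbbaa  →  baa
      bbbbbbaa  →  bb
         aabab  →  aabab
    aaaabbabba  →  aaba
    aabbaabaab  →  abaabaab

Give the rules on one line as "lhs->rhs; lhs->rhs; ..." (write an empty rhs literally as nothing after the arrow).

abb->b; bba->bb; bbb->a

  | bbaaaa => bbaaa => bbaa => bba => bb
  | abbbba => bbba => aa
  | bababbbbabbb => babbbbabbb => bbbbabbb => ababbb => abbb => bb
  | aabbbaa => abbaa => baa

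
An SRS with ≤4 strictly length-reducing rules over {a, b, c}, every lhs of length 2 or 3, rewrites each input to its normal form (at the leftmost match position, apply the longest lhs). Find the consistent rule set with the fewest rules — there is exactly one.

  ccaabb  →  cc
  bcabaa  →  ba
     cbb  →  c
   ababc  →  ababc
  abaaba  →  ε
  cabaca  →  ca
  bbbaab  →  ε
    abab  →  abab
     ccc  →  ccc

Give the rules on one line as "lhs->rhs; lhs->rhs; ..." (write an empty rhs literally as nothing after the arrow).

aa->; bb->; cab->a

  | ccaabb => ccbb => cc
  | bcabaa => baaa => ba
  | cbb => c
  | ababc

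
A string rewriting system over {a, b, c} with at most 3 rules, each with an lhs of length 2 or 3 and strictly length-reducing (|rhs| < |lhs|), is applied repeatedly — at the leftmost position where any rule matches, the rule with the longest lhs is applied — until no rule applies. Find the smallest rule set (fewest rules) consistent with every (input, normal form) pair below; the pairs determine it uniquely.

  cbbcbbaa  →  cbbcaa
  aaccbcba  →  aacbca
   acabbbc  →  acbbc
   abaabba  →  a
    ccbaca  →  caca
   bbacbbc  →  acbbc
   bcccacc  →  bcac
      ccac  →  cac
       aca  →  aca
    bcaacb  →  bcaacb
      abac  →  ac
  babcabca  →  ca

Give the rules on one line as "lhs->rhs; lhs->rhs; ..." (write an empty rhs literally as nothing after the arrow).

  | cbbcbbaa => cbbcbaa => cbbcaa
  | aaccbcba => aacbcba => aacbca
  | acabbbc => acbbc
  | abaabba => aabba => aba => a

ab->; ba->a; cc->c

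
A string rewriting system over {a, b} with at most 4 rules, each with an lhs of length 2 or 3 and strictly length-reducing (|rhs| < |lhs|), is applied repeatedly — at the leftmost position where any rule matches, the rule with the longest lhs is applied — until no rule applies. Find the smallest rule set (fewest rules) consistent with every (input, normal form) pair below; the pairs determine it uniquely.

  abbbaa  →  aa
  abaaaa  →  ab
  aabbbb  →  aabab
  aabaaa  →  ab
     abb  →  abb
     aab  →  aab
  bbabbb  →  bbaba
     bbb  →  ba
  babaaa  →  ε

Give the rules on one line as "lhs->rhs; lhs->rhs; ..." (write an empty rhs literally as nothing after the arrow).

aaa->ab; baa->; bbb->ba

  | abbbaa => abaaa => aa
  | abaaaa => aaa => ab
  | aabbbb => aabab
  | aabaaa => aaa => ab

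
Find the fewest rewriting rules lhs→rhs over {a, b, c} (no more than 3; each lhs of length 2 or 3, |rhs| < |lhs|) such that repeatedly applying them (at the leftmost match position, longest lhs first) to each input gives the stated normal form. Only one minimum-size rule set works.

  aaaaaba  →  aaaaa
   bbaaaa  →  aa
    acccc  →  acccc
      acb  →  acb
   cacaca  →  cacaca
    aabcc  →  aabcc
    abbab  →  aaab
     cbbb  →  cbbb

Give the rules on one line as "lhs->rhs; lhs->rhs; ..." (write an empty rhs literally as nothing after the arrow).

  | aaaaaba => aaaaa
  | bbaaaa => baaa => aa
  | acccc
  | acb

abb->aa; ba->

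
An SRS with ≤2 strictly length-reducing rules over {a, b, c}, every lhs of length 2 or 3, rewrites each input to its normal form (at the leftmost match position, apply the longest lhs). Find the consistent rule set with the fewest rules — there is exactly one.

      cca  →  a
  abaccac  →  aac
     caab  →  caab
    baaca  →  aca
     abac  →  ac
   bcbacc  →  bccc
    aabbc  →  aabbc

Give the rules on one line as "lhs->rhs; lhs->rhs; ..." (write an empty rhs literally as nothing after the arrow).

  | cca => a
  | abaccac => accac => aac
  | caab
  | baaca => aca

ba->; cca->a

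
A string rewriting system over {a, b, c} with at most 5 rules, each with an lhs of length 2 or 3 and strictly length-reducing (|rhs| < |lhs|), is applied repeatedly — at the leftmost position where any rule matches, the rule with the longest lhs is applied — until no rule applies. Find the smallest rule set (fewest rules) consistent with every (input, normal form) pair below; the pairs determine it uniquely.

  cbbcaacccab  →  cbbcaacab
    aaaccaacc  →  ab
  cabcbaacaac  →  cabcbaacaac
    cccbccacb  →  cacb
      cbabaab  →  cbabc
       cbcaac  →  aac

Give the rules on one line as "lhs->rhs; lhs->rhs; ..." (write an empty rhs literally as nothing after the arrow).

  | cbbcaacccab => cbbcaacab
  | aaaccaacc => aaabaacc => acaacc => acaab => acc => ab
  | cabcbaacaac
  | cccbccacb => cbccacb => cacb

aab->c; cbc->; cc->b; ccc->c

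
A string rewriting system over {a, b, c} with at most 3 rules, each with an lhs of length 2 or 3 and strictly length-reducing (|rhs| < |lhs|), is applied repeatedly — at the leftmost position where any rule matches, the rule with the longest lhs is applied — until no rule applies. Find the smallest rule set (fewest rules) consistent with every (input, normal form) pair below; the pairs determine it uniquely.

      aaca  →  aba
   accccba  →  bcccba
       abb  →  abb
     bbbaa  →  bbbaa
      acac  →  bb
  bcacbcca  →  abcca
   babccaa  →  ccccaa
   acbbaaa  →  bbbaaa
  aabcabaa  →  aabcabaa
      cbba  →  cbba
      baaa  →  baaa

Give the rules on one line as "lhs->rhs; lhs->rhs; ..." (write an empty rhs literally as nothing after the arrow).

  | aaca => aba
  | accccba => bcccba
  | abb
  | bbbaa

ac->b; bab->cc; bcb->a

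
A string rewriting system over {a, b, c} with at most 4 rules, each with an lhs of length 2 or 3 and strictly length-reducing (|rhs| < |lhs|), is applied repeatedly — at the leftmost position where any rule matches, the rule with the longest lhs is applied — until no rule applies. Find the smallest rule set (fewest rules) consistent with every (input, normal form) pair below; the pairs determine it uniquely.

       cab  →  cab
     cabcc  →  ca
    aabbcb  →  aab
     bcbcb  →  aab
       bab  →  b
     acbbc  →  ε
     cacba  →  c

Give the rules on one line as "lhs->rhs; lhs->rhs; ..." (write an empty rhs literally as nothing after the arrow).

ac->; ba->; bc->a

  | cab
  | cabcc => caac => ca
  | aabbcb => aabab => aab
  | bcbcb => abcb => aab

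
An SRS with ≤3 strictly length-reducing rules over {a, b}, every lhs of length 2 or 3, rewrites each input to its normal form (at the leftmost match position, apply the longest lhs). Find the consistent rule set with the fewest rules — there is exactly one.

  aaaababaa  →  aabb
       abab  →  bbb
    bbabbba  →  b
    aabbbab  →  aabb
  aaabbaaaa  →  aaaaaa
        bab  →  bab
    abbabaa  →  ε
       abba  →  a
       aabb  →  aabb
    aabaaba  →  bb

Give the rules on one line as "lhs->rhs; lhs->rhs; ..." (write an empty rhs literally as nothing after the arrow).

  | aaaababaa => aaabbbaa => aaaba => aabb
  | abab => bbb
  | bbabbba => bbba => b
  | aabbbab => aabb

aba->bb; bba->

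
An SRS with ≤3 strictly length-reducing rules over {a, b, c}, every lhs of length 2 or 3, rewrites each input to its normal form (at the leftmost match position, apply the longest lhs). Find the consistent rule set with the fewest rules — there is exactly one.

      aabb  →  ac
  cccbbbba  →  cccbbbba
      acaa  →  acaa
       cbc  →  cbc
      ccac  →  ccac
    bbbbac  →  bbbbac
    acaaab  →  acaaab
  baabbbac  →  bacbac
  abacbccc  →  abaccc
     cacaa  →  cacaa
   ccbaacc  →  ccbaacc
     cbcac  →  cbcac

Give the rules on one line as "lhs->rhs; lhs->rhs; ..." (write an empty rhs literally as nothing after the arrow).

  | aabb => ac
  | cccbbbba
  | acaa
  | cbc

abb->c; bcc->c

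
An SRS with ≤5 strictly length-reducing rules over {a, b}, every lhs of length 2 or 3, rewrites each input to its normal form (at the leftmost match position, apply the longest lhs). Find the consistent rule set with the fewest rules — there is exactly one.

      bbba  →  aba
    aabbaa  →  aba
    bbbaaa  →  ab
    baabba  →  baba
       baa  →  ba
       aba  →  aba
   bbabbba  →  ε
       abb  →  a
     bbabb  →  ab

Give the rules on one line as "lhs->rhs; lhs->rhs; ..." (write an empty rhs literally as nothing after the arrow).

  | bbba => aba
  | aabbaa => abaa => aba
  | bbbaaa => abaaa => ab
  | baabba => baba

aa->a; aaa->; aab->a; bb->a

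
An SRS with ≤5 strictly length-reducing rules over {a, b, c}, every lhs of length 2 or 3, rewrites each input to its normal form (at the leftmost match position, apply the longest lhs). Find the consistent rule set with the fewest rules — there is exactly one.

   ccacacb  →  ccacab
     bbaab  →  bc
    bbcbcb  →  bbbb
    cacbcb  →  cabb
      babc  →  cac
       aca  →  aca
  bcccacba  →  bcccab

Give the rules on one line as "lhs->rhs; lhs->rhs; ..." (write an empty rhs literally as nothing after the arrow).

  | ccacacb => ccacab
  | bbaab => bbab => bca => bc
  | bbcbcb => bbbcb => bbbb
  | cacbcb => cabcb => cabb

ba->b; bab->ca; bca->bc; cb->b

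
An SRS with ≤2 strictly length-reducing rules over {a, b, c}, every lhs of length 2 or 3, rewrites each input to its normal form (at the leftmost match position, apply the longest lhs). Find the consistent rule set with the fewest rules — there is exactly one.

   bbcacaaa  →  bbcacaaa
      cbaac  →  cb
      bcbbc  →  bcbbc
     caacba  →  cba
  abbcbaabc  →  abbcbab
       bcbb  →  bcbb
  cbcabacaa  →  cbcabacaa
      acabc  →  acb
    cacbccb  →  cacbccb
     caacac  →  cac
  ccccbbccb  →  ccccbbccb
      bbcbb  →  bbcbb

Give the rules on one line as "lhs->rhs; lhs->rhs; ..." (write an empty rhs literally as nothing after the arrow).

  | bbcacaaa
  | cbaac => cb
  | bcbbc
  | caacba => cba

aac->; abc->b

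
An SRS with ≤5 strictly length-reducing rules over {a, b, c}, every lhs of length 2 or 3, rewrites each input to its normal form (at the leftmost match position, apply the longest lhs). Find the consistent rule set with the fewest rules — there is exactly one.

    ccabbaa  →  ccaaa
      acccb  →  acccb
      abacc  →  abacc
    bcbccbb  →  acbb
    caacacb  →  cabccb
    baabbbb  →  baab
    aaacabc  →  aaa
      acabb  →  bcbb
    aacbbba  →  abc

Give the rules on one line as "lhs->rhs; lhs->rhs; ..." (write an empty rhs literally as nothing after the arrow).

  | ccabbaa => ccaaa
  | acccb
  | abacc
  | bcbccbb => bbacbb => acbb

aca->bc; bba->a; bbb->; cbc->ba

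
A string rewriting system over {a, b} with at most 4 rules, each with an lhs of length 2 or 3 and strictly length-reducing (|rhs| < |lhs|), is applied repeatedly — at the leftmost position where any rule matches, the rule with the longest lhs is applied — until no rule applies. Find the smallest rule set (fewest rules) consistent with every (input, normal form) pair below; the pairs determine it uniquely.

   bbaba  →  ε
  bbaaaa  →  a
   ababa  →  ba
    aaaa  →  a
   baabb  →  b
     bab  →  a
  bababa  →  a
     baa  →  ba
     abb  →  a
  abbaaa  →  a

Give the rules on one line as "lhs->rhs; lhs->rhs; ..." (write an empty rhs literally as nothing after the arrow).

aa->a; ab->b; aba->; bb->a

  | bbaba => aaba => aba => ε
  | bbaaaa => aaaaa => aaaa => aaa => aa => a
  | ababa => ba
  | aaaa => aaa => aa => a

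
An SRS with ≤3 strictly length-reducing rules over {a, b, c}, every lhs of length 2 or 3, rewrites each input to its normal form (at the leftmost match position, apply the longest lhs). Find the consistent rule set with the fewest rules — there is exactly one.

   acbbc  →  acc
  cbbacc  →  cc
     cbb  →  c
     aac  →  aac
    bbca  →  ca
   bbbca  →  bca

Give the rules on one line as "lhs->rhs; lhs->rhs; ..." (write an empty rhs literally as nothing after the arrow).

  | acbbc => acc
  | cbbacc => cacc => cc
  | cbb => c
  | aac

bb->; cac->c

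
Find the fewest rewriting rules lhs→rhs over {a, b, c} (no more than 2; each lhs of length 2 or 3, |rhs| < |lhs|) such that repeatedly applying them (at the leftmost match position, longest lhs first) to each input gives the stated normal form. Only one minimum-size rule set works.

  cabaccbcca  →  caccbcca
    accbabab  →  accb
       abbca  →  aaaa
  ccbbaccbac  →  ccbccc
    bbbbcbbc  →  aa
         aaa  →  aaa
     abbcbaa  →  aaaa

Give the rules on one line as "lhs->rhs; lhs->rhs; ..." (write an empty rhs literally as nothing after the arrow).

  | cabaccbcca => caccbcca
  | accbabab => accbab => accb
  | abbca => aaaa
  | ccbbaccbac => ccbccbac => ccbccc

ba->; bbc->aa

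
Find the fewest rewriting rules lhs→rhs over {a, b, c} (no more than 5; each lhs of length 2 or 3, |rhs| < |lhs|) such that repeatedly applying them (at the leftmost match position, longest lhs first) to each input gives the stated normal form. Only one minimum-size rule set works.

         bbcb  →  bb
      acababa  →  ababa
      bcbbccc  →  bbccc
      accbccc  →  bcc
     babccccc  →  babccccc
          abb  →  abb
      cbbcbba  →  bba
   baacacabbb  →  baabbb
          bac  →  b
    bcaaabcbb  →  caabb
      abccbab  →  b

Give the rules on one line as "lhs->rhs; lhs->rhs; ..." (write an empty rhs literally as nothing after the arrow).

  | bbcb => bb
  | acababa => ababa
  | bcbbccc => bbccc
  | accbccc => cbccc => bcc

ac->; bca->c; cb->; cbc->b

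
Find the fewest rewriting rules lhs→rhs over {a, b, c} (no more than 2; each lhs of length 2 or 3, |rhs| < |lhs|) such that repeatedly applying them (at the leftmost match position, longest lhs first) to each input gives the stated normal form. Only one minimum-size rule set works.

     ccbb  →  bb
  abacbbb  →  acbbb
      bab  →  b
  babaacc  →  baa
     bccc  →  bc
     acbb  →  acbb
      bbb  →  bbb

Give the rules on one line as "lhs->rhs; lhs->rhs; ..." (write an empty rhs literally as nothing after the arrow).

  | ccbb => bb
  | abacbbb => acbbb
  | bab => b
  | babaacc => baacc => baa

ab->; cc->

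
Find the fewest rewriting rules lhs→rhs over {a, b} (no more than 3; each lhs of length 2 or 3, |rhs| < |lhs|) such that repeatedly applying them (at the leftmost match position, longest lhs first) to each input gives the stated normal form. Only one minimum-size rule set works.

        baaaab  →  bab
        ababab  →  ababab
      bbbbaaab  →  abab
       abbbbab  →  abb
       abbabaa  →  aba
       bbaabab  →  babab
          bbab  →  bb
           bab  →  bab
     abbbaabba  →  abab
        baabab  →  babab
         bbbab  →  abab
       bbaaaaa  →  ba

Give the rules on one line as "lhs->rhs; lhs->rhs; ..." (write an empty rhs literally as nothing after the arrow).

  | baaaab => baaab => baab => bab
  | ababab
  | bbbbaaab => abbaaab => abaab => abab
  | abbbbab => aabbab => abbab => abb

aa->a; bba->b; bbb->ab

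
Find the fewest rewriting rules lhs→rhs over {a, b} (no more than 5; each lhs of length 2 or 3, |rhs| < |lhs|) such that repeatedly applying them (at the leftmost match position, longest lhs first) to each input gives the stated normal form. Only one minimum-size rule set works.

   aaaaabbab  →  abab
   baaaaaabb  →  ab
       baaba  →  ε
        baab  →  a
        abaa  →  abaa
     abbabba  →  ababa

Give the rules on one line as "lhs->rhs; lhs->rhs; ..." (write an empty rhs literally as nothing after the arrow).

aab->b; abb->ab; bb->a; bba->

  | aaaaabbab => aaabbab => abbab => abab
  | baaaaaabb => baaaabb => baabb => bbb => ab
  | baaba => bba => ε
  | baab => bb => a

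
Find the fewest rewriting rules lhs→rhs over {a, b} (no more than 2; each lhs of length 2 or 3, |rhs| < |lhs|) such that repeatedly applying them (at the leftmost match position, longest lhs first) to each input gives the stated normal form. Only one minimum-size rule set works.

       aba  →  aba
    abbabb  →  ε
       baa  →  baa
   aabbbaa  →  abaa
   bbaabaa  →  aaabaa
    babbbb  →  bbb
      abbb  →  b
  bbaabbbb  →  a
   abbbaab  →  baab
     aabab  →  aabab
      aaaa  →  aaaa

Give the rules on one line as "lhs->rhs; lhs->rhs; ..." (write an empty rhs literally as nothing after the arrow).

abb->; bba->aa

  | aba
  | abbabb => abb => ε
  | baa
  | aabbbaa => abaa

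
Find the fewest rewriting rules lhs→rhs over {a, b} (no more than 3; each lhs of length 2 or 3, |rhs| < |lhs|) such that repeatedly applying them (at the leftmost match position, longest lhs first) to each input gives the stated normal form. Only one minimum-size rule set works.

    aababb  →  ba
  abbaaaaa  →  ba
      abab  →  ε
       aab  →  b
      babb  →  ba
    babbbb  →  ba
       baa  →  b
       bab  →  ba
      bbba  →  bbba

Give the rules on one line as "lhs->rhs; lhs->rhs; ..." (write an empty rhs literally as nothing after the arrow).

aa->; ab->; bab->ba

  | aababb => babb => bab => ba
  | abbaaaaa => baaaaa => baaa => ba
  | abab => ab => ε
  | aab => b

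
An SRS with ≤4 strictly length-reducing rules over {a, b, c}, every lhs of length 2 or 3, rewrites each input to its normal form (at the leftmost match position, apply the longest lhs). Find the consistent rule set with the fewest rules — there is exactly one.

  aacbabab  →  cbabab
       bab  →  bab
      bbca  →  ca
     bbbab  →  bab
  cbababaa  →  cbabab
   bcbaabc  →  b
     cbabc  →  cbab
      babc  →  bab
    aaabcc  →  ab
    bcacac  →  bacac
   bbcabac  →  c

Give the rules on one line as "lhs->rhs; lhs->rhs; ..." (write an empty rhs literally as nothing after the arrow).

  | aacbabab => cbabab
  | bab
  | bbca => ca
  | bbbab => bab

aa->; bb->; bc->b; cab->a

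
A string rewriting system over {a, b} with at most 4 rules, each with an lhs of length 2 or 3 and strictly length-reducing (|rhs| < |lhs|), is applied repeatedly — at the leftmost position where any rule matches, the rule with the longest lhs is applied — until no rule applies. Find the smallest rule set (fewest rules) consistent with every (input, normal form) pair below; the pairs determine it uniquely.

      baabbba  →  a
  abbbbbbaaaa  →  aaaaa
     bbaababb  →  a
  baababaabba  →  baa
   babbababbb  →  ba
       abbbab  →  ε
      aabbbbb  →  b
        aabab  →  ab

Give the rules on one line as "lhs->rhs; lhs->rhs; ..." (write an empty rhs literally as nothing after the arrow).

  | baabbba => bbba => a
  | abbbbbbaaaa => abbbaaaa => aaaaa
  | bbaababb => aababb => abb => a
  | baababaabba => babaabba => babba => baa

aab->; bb->; bbb->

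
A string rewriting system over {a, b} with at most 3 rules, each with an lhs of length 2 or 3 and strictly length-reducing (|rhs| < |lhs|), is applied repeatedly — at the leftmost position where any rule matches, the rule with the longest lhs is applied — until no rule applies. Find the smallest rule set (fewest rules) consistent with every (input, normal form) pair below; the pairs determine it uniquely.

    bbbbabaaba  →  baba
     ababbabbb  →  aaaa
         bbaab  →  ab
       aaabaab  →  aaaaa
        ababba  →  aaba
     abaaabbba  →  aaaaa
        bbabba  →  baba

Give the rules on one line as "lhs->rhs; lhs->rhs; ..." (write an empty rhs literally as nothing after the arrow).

  | bbbbabaaba => bbbbaabba => bbbabbba => bbbaaba => bbabba => bbaaa => baba
  | ababbabbb => abaaabbb => aababbb => aabaab => aaabb => aaaa
  | bbaab => babb => baa => ab
  | aaabaab => aaaabb => aaaaa

abb->aa; baa->ab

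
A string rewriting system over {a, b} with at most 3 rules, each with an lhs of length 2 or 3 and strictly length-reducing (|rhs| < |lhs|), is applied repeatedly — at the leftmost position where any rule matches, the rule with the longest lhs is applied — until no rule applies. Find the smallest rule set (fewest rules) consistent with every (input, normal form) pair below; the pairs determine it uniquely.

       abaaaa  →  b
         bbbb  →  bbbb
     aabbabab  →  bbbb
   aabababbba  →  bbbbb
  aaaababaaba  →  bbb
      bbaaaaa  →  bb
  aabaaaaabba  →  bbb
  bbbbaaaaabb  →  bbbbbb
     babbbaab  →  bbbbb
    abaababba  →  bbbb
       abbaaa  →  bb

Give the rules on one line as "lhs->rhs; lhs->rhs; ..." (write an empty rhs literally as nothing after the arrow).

ab->b; ba->b

  | abaaaa => baaaa => baaa => baa => ba => b
  | bbbb
  | aabbabab => abbabab => bbabab => bbbab => bbbb
  | aabababbba => abababbba => bababbba => bbabbba => bbbbba => bbbbb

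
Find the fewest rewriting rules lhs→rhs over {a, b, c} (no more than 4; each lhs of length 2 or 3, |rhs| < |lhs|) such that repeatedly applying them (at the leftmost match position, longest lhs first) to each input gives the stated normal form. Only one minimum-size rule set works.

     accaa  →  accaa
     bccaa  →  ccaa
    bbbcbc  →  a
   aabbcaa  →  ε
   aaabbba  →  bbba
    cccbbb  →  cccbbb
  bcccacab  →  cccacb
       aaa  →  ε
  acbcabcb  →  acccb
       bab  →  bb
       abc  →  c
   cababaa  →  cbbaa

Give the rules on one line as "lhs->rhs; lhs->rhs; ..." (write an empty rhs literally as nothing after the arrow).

aaa->; ab->b; bbc->a; bc->c

  | accaa
  | bccaa => ccaa
  | bbbcbc => babc => bbc => a
  | aabbcaa => abbcaa => bbcaa => aaa => ε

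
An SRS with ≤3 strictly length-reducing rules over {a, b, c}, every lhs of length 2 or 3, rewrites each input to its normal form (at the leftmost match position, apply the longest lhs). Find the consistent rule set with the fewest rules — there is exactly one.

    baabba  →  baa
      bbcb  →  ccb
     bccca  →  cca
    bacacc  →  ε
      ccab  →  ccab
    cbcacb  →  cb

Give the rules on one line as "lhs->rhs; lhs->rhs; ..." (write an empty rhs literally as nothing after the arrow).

  | baabba => baaca => baa
  | bbcb => ccb
  | bccca => cca
  | bacacc => bacc => bc => ε

ac->; bb->c; bc->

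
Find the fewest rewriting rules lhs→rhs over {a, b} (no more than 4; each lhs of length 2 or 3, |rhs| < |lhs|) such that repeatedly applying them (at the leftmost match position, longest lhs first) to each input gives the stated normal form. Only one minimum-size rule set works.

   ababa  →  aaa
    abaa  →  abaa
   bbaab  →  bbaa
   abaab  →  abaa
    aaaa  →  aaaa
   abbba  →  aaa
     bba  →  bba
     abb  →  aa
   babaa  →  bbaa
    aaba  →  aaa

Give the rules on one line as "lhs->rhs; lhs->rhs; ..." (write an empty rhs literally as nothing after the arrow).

aab->aa; abb->aa; bab->bb

  | ababa => abba => aaa
  | abaa
  | bbaab => bbaa
  | abaab => abaa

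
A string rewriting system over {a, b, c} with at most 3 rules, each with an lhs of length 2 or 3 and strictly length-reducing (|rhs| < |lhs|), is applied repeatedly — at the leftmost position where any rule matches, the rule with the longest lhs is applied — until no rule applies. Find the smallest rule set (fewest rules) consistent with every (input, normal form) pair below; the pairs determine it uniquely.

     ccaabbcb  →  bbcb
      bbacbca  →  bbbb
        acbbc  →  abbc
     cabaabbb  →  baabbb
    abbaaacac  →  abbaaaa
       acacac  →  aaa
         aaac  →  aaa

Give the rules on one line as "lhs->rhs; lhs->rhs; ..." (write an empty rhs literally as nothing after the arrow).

  | ccaabbcb => cabbcb => bbcb
  | bbacbca => bbbbca => bbbb
  | acbbc => abbc
  | cabaabbb => baabbb

ac->a; bac->bb; ca->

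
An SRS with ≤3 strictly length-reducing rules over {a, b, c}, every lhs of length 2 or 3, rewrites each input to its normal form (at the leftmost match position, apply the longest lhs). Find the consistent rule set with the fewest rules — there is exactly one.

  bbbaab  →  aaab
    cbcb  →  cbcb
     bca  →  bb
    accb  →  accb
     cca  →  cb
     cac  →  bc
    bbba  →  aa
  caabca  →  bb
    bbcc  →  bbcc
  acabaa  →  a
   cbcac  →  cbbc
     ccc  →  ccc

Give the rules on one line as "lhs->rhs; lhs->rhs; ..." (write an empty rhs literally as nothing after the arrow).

  | bbbaab => aaab
  | cbcb
  | bca => bb
  | accb

ba->; bbb->a; ca->b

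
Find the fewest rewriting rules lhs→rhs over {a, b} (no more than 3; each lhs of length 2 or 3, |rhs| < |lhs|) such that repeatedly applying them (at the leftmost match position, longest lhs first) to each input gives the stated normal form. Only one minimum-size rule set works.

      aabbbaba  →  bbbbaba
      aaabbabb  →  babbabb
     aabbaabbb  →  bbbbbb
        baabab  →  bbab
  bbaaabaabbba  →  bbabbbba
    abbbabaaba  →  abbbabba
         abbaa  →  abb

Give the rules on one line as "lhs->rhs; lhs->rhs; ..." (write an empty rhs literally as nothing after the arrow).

aa->b; baa->b

  | aabbbaba => bbbbaba
  | aaabbabb => babbabb
  | aabbaabbb => bbbaabbb => bbbbbb
  | baabab => bbab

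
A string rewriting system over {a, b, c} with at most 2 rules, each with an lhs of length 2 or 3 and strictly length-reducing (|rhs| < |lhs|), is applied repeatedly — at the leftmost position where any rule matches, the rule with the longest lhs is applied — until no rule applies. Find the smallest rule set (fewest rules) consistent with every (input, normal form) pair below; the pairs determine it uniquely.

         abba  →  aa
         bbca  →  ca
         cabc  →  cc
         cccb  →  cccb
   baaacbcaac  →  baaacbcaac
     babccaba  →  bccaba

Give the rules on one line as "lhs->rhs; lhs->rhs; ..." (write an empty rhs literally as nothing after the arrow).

  | abba => aa
  | bbca => ca
  | cabc => cc
  | cccb

abc->c; bb->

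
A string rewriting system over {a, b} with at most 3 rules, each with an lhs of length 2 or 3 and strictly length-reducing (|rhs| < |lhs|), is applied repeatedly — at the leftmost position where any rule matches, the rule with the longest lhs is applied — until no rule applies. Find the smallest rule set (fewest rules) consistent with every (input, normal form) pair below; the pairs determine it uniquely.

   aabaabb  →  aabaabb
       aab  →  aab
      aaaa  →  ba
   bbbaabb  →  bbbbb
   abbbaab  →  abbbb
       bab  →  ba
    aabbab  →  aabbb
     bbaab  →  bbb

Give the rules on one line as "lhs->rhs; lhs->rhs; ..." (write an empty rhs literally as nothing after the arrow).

  | aabaabb
  | aab
  | aaaa => ba
  | bbbaabb => bbbabb => bbbbb

aaa->b; bab->ba; bba->bb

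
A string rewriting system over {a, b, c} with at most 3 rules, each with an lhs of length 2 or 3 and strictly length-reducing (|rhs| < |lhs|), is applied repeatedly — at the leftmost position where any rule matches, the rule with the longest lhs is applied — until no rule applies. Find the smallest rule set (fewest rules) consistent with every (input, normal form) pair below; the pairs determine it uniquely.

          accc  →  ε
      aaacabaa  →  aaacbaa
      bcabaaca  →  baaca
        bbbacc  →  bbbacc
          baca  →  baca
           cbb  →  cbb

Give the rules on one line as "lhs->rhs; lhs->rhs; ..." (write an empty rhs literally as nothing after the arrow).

  | accc => abc => bc => ε
  | aaacabaa => aaacbaa
  | bcabaaca => abaaca => baaca
  | bbbacc

ab->b; bc->; ccc->bc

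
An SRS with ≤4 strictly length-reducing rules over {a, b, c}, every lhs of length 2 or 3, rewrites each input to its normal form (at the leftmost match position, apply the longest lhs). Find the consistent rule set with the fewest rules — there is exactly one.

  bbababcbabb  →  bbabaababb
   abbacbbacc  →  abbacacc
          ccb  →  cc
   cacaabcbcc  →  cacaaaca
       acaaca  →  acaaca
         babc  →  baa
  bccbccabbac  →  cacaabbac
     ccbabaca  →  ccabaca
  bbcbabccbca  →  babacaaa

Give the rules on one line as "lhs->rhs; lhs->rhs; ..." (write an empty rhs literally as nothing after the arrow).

bc->a; bcc->ca; cb->c

  | bbababcbabb => bbabaababb
  | abbacbbacc => abbacbacc => abbacacc
  | ccb => cc
  | cacaabcbcc => cacaaabcc => cacaaaca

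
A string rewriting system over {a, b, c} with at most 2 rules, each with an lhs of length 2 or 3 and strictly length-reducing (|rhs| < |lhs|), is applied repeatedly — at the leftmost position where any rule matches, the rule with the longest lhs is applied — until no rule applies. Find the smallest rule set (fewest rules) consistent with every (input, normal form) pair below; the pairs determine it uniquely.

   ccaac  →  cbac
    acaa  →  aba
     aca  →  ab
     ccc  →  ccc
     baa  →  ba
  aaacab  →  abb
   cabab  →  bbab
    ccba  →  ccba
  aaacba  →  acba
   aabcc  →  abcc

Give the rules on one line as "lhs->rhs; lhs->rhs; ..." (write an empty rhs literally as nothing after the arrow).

  | ccaac => cbac
  | acaa => aba
  | aca => ab
  | ccc

aa->a; ca->b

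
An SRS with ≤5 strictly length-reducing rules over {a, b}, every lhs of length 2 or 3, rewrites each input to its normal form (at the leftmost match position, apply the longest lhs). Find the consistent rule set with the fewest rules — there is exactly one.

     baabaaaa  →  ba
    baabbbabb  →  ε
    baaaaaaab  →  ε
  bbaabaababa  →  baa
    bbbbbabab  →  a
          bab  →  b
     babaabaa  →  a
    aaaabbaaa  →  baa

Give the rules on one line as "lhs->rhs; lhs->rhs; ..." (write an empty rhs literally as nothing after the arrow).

  | baabaaaa => baaaaa => bbaa => ba
  | baabbbabb => babbabb => bbabb => bbb => ab => ε
  | baaaaaaab => bbaaaab => baaab => bbb => ab => ε
  | bbaabaababa => babaababa => baababa => baaba => baa

aaa->b; ab->; bb->a; bba->b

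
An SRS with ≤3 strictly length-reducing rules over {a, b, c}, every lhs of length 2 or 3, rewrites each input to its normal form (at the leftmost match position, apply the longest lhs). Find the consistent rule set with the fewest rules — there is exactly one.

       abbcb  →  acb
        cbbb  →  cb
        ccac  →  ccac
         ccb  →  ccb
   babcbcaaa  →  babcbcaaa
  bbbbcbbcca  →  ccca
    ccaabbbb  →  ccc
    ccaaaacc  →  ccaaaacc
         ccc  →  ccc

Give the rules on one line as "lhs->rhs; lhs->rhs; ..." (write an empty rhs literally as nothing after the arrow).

  | abbcb => acb
  | cbbb => cb
  | ccac
  | ccb

aab->cb; bb->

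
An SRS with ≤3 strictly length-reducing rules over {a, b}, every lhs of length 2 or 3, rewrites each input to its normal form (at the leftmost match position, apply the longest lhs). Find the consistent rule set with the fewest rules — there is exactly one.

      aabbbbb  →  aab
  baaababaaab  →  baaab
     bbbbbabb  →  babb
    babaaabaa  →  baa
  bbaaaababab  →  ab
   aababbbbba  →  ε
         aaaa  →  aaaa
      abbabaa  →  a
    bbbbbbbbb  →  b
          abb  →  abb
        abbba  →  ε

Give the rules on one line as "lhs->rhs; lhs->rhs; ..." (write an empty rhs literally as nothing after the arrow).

  | aabbbbb => aabbb => aab
  | baaababaaab => baabaaab => baaab
  | bbbbbabb => bbbabb => babb
  | babaaabaa => baabaa => baa

aba->; bba->; bbb->b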